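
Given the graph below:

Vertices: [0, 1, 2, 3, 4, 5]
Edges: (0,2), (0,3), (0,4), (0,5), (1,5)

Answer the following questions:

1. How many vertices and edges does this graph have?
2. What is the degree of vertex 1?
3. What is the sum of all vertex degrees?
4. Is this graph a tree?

Count: 6 vertices, 5 edges.
Vertex 1 has neighbors [5], degree = 1.
Handshaking lemma: 2 * 5 = 10.
A graph is a tree iff it is connected and has exactly n-1 edges. This graph is connected (all 6 vertices in one component) and has 6-1 = 5 edges. It is a tree.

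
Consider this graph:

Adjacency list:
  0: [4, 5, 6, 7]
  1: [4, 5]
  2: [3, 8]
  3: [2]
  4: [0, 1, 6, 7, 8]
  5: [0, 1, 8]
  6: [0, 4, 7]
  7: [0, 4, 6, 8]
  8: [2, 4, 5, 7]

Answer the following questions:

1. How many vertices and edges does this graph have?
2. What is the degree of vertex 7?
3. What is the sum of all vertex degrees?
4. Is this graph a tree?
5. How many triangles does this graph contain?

Count: 9 vertices, 14 edges.
Vertex 7 has neighbors [0, 4, 6, 8], degree = 4.
Handshaking lemma: 2 * 14 = 28.
A tree on 9 vertices has 8 edges. This graph has 14 edges (6 extra). Not a tree.
Number of triangles = 5.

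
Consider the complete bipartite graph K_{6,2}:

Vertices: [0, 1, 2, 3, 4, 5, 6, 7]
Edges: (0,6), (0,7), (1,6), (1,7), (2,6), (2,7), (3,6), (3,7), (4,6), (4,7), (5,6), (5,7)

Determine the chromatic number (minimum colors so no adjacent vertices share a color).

K_{6,2} is bipartite: vertices split into two independent sets of size 6 and 2.
Color one set 0, the other 1. No adjacent vertices share a color.
Chromatic number = 2.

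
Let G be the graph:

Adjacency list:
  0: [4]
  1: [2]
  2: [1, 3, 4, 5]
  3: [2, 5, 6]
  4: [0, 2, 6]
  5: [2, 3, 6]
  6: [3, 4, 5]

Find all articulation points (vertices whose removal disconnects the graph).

An articulation point is a vertex whose removal disconnects the graph.
Articulation points: [2, 4]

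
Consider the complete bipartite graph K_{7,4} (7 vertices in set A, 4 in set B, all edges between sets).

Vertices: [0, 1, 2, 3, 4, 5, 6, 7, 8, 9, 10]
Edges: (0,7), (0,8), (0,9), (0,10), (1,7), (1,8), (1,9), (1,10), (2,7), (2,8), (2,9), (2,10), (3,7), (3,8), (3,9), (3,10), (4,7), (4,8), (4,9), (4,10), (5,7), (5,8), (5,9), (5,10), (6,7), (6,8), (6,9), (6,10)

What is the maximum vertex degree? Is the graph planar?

Set-A vertices have degree 4; set-B vertices have degree 7. Maximum degree = max(7,4) = 7.
K_{7,4} contains K_{3,3} as a subgraph (since both sides have >= 3 vertices); by Kuratowski's theorem it is not planar.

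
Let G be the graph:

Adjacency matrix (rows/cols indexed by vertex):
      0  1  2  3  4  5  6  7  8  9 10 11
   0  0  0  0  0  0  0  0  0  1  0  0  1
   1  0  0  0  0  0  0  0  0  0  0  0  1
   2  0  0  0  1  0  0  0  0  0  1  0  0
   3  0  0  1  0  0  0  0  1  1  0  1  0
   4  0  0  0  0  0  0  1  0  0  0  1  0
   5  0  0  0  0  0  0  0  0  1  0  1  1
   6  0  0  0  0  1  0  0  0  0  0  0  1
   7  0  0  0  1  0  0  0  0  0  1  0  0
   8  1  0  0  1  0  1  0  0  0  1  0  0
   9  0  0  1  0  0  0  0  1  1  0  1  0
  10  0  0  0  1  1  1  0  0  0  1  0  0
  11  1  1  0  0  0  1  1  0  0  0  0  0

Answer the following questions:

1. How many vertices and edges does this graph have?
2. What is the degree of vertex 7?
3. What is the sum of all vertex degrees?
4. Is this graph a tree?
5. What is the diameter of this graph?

Count: 12 vertices, 17 edges.
Vertex 7 has neighbors [3, 9], degree = 2.
Handshaking lemma: 2 * 17 = 34.
A tree on 12 vertices has 11 edges. This graph has 17 edges (6 extra). Not a tree.
Diameter (longest shortest path) = 5.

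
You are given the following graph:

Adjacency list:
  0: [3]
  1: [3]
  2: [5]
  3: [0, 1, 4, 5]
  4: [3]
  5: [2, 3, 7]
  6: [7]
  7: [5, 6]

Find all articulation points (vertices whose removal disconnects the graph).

An articulation point is a vertex whose removal disconnects the graph.
Articulation points: [3, 5, 7]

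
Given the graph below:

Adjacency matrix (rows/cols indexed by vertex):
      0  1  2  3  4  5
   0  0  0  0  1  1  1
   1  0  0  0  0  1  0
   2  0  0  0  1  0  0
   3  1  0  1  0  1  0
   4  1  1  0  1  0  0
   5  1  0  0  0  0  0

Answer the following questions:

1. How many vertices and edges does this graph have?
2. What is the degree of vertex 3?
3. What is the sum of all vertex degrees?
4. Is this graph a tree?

Count: 6 vertices, 6 edges.
Vertex 3 has neighbors [0, 2, 4], degree = 3.
Handshaking lemma: 2 * 6 = 12.
A tree on 6 vertices has 5 edges. This graph has 6 edges (1 extra). Not a tree.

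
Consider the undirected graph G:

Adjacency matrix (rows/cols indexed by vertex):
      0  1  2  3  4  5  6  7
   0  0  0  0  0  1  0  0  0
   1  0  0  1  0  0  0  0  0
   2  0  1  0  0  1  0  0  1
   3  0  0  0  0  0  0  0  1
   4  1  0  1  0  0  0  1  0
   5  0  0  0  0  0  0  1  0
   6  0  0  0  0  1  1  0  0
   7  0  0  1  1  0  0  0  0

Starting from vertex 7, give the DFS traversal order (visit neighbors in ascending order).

DFS from vertex 7 (neighbors processed in ascending order):
Visit order: 7, 2, 1, 4, 0, 6, 5, 3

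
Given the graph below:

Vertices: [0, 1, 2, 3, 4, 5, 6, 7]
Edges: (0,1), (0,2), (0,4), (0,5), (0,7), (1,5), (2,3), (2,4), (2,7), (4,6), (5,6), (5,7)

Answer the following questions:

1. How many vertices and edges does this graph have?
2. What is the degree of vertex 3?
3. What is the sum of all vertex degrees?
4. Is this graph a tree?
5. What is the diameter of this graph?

Count: 8 vertices, 12 edges.
Vertex 3 has neighbors [2], degree = 1.
Handshaking lemma: 2 * 12 = 24.
A tree on 8 vertices has 7 edges. This graph has 12 edges (5 extra). Not a tree.
Diameter (longest shortest path) = 3.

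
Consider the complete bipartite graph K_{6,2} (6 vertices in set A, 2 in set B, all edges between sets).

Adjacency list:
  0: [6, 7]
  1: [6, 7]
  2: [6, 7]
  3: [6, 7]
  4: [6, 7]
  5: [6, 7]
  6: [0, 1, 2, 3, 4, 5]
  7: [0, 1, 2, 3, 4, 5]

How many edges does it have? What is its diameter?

K_{6,2} has 6 * 2 = 12 edges.
Any vertex reaches any opposite-side vertex in 1 step; same-side vertices reach in 2 steps via any opposite-side vertex.
Diameter = 2.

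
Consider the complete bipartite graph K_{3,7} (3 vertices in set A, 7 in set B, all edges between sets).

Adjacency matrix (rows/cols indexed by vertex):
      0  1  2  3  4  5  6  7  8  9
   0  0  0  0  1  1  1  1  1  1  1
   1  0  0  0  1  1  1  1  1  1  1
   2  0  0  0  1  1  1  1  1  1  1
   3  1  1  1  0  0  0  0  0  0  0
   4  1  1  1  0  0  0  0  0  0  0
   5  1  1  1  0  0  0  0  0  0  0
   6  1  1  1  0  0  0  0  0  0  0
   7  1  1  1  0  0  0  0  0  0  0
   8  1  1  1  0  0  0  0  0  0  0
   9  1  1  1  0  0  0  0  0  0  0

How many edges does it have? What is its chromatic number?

K_{3,7} has 3 * 7 = 21 edges.
Bipartite graphs have chromatic number 2 (color each partition differently).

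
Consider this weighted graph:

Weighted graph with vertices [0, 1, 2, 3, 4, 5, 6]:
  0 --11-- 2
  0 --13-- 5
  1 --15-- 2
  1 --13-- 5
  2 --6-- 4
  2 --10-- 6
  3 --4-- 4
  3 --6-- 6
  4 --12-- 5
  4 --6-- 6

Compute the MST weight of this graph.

Applying Kruskal's algorithm (sort edges by weight, add if no cycle):
  Add (3,4) w=4
  Add (2,4) w=6
  Add (3,6) w=6
  Skip (4,6) w=6 (creates cycle)
  Skip (2,6) w=10 (creates cycle)
  Add (0,2) w=11
  Add (4,5) w=12
  Skip (0,5) w=13 (creates cycle)
  Add (1,5) w=13
  Skip (1,2) w=15 (creates cycle)
MST weight = 52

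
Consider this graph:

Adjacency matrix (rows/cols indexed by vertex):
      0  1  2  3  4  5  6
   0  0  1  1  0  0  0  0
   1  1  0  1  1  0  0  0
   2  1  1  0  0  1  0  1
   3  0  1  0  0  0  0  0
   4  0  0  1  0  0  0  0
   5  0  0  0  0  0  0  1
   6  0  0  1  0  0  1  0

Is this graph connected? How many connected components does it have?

Checking connectivity: the graph has 1 connected component(s).
All vertices are reachable from each other. The graph IS connected.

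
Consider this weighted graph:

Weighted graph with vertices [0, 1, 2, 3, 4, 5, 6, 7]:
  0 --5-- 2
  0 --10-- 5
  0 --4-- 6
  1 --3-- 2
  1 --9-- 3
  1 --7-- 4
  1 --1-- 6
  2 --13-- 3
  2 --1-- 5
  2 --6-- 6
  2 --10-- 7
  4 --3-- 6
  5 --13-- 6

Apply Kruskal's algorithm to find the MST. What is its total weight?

Applying Kruskal's algorithm (sort edges by weight, add if no cycle):
  Add (1,6) w=1
  Add (2,5) w=1
  Add (1,2) w=3
  Add (4,6) w=3
  Add (0,6) w=4
  Skip (0,2) w=5 (creates cycle)
  Skip (2,6) w=6 (creates cycle)
  Skip (1,4) w=7 (creates cycle)
  Add (1,3) w=9
  Skip (0,5) w=10 (creates cycle)
  Add (2,7) w=10
  Skip (2,3) w=13 (creates cycle)
  Skip (5,6) w=13 (creates cycle)
MST weight = 31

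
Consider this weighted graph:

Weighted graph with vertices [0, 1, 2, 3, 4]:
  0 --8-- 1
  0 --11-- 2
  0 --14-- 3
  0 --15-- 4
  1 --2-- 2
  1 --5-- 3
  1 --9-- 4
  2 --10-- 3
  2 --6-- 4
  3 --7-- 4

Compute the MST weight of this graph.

Applying Kruskal's algorithm (sort edges by weight, add if no cycle):
  Add (1,2) w=2
  Add (1,3) w=5
  Add (2,4) w=6
  Skip (3,4) w=7 (creates cycle)
  Add (0,1) w=8
  Skip (1,4) w=9 (creates cycle)
  Skip (2,3) w=10 (creates cycle)
  Skip (0,2) w=11 (creates cycle)
  Skip (0,3) w=14 (creates cycle)
  Skip (0,4) w=15 (creates cycle)
MST weight = 21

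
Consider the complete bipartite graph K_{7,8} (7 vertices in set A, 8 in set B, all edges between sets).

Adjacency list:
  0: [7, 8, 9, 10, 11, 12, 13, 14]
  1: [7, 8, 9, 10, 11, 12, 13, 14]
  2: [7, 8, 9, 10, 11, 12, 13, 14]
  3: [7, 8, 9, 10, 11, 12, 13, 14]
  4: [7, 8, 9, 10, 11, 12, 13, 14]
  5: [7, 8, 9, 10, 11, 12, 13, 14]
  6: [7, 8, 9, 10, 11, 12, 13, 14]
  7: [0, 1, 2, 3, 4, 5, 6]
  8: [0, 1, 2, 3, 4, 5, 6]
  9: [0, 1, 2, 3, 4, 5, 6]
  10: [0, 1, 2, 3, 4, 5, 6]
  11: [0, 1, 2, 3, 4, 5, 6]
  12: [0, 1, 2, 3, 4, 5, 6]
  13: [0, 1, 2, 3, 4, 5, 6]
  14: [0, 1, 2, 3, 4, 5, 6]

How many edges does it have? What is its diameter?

K_{7,8} has 7 * 8 = 56 edges.
Any vertex reaches any opposite-side vertex in 1 step; same-side vertices reach in 2 steps via any opposite-side vertex.
Diameter = 2.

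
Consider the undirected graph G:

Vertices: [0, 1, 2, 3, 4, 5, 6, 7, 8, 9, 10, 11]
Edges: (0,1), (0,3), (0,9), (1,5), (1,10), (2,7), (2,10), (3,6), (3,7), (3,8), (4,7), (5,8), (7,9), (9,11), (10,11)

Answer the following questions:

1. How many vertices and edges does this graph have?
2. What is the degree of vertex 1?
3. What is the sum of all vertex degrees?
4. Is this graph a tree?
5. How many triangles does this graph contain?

Count: 12 vertices, 15 edges.
Vertex 1 has neighbors [0, 5, 10], degree = 3.
Handshaking lemma: 2 * 15 = 30.
A tree on 12 vertices has 11 edges. This graph has 15 edges (4 extra). Not a tree.
Number of triangles = 0.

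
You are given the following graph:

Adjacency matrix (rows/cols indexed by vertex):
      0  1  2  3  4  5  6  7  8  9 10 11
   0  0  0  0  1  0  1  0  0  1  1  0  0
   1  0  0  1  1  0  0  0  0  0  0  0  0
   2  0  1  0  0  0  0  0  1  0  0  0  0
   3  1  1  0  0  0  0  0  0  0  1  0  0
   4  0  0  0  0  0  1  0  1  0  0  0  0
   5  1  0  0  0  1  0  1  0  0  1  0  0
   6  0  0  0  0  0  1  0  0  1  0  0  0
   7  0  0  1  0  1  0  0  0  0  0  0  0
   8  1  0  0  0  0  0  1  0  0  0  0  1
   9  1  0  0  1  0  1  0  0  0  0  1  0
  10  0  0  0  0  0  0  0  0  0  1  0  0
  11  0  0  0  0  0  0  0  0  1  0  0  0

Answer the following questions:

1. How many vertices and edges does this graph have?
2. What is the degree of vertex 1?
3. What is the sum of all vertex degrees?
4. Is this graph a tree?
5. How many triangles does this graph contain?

Count: 12 vertices, 15 edges.
Vertex 1 has neighbors [2, 3], degree = 2.
Handshaking lemma: 2 * 15 = 30.
A tree on 12 vertices has 11 edges. This graph has 15 edges (4 extra). Not a tree.
Number of triangles = 2.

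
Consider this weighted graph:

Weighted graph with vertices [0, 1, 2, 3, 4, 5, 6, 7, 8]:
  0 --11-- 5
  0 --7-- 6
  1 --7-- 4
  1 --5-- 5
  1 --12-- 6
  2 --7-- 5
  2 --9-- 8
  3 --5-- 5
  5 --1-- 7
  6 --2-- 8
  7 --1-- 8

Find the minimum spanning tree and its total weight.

Applying Kruskal's algorithm (sort edges by weight, add if no cycle):
  Add (5,7) w=1
  Add (7,8) w=1
  Add (6,8) w=2
  Add (1,5) w=5
  Add (3,5) w=5
  Add (0,6) w=7
  Add (1,4) w=7
  Add (2,5) w=7
  Skip (2,8) w=9 (creates cycle)
  Skip (0,5) w=11 (creates cycle)
  Skip (1,6) w=12 (creates cycle)
MST weight = 35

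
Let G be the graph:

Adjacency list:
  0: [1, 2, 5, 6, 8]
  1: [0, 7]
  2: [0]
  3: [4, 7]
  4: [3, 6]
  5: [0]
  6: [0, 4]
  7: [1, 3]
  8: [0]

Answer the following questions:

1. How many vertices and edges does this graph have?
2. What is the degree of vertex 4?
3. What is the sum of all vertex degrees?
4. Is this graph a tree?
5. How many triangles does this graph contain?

Count: 9 vertices, 9 edges.
Vertex 4 has neighbors [3, 6], degree = 2.
Handshaking lemma: 2 * 9 = 18.
A tree on 9 vertices has 8 edges. This graph has 9 edges (1 extra). Not a tree.
Number of triangles = 0.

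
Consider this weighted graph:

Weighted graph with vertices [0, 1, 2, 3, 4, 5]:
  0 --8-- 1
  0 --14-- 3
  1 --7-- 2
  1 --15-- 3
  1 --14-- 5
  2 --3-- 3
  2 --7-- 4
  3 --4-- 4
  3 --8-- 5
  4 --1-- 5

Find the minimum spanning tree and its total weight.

Applying Kruskal's algorithm (sort edges by weight, add if no cycle):
  Add (4,5) w=1
  Add (2,3) w=3
  Add (3,4) w=4
  Add (1,2) w=7
  Skip (2,4) w=7 (creates cycle)
  Add (0,1) w=8
  Skip (3,5) w=8 (creates cycle)
  Skip (0,3) w=14 (creates cycle)
  Skip (1,5) w=14 (creates cycle)
  Skip (1,3) w=15 (creates cycle)
MST weight = 23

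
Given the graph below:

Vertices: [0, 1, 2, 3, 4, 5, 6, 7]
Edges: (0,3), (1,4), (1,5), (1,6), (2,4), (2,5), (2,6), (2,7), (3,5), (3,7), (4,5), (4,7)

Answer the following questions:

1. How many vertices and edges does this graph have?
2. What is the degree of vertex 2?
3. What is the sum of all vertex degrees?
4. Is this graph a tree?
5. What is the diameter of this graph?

Count: 8 vertices, 12 edges.
Vertex 2 has neighbors [4, 5, 6, 7], degree = 4.
Handshaking lemma: 2 * 12 = 24.
A tree on 8 vertices has 7 edges. This graph has 12 edges (5 extra). Not a tree.
Diameter (longest shortest path) = 4.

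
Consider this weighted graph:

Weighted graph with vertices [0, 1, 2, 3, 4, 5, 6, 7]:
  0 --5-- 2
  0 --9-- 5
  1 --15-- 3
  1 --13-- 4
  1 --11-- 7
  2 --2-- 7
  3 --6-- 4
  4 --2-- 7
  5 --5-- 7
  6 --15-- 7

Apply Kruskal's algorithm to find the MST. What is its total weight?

Applying Kruskal's algorithm (sort edges by weight, add if no cycle):
  Add (2,7) w=2
  Add (4,7) w=2
  Add (0,2) w=5
  Add (5,7) w=5
  Add (3,4) w=6
  Skip (0,5) w=9 (creates cycle)
  Add (1,7) w=11
  Skip (1,4) w=13 (creates cycle)
  Skip (1,3) w=15 (creates cycle)
  Add (6,7) w=15
MST weight = 46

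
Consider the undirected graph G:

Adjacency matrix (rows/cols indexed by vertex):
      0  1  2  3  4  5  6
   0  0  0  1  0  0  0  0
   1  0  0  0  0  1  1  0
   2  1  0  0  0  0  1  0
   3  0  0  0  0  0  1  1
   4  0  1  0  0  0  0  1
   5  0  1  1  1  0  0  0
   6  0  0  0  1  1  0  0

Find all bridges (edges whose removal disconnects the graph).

A bridge is an edge whose removal increases the number of connected components.
Bridges found: (0,2), (2,5)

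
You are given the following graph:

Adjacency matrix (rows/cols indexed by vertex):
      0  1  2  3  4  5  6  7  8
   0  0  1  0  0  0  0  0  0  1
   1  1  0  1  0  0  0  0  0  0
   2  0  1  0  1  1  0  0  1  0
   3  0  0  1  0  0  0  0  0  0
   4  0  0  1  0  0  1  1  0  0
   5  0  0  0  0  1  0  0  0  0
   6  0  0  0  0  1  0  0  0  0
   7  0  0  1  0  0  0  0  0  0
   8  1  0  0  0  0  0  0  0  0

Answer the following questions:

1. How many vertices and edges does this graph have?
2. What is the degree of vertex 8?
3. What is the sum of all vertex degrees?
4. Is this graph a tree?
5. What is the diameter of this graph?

Count: 9 vertices, 8 edges.
Vertex 8 has neighbors [0], degree = 1.
Handshaking lemma: 2 * 8 = 16.
A graph is a tree iff it is connected and has exactly n-1 edges. This graph is connected (all 9 vertices in one component) and has 9-1 = 8 edges. It is a tree.
Diameter (longest shortest path) = 5.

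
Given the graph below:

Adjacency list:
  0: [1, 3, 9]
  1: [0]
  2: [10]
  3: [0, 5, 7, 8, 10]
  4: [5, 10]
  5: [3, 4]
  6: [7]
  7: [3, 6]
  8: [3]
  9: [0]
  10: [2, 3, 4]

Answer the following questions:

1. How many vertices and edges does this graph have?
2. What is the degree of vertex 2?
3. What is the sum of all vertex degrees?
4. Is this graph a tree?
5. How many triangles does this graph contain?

Count: 11 vertices, 11 edges.
Vertex 2 has neighbors [10], degree = 1.
Handshaking lemma: 2 * 11 = 22.
A tree on 11 vertices has 10 edges. This graph has 11 edges (1 extra). Not a tree.
Number of triangles = 0.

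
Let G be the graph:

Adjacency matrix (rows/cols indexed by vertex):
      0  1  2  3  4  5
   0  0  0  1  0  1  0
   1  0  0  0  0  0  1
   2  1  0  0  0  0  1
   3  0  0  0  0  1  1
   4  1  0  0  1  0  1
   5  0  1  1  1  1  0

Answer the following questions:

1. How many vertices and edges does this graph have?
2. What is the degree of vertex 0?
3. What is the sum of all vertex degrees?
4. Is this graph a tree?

Count: 6 vertices, 7 edges.
Vertex 0 has neighbors [2, 4], degree = 2.
Handshaking lemma: 2 * 7 = 14.
A tree on 6 vertices has 5 edges. This graph has 7 edges (2 extra). Not a tree.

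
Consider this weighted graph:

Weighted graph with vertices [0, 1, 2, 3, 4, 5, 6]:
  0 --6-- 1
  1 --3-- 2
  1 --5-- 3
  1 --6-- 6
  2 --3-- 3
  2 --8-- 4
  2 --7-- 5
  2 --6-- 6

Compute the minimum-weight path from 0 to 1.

Using Dijkstra's algorithm from vertex 0:
Shortest path: 0 -> 1
Total weight: 6 = 6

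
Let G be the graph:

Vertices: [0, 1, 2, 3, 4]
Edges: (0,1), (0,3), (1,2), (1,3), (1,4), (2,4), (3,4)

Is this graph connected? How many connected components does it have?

Checking connectivity: the graph has 1 connected component(s).
All vertices are reachable from each other. The graph IS connected.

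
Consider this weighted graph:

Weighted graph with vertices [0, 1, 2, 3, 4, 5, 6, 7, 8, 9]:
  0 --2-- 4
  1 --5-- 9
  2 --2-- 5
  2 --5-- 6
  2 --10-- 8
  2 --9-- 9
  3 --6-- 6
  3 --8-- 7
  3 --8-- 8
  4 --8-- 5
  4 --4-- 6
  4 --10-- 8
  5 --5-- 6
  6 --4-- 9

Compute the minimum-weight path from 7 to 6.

Using Dijkstra's algorithm from vertex 7:
Shortest path: 7 -> 3 -> 6
Total weight: 8 + 6 = 14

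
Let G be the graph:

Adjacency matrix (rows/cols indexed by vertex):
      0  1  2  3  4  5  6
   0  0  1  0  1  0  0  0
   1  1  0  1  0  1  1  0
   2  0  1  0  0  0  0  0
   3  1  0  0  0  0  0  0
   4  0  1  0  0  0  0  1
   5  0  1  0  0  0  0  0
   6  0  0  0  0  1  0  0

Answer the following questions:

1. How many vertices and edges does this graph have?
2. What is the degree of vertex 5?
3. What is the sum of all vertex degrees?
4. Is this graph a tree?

Count: 7 vertices, 6 edges.
Vertex 5 has neighbors [1], degree = 1.
Handshaking lemma: 2 * 6 = 12.
A graph is a tree iff it is connected and has exactly n-1 edges. This graph is connected (all 7 vertices in one component) and has 7-1 = 6 edges. It is a tree.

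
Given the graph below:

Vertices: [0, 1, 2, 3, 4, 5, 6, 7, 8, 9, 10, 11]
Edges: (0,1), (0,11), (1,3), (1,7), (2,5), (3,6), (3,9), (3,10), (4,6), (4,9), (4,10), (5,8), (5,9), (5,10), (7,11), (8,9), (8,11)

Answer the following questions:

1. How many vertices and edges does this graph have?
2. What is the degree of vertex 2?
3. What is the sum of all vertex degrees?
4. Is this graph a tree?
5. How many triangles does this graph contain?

Count: 12 vertices, 17 edges.
Vertex 2 has neighbors [5], degree = 1.
Handshaking lemma: 2 * 17 = 34.
A tree on 12 vertices has 11 edges. This graph has 17 edges (6 extra). Not a tree.
Number of triangles = 1.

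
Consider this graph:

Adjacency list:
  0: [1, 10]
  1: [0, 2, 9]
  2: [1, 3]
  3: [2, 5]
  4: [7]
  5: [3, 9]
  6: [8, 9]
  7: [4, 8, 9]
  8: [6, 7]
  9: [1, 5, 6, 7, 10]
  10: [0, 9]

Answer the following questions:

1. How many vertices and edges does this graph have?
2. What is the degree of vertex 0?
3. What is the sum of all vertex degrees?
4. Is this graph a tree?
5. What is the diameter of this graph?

Count: 11 vertices, 13 edges.
Vertex 0 has neighbors [1, 10], degree = 2.
Handshaking lemma: 2 * 13 = 26.
A tree on 11 vertices has 10 edges. This graph has 13 edges (3 extra). Not a tree.
Diameter (longest shortest path) = 4.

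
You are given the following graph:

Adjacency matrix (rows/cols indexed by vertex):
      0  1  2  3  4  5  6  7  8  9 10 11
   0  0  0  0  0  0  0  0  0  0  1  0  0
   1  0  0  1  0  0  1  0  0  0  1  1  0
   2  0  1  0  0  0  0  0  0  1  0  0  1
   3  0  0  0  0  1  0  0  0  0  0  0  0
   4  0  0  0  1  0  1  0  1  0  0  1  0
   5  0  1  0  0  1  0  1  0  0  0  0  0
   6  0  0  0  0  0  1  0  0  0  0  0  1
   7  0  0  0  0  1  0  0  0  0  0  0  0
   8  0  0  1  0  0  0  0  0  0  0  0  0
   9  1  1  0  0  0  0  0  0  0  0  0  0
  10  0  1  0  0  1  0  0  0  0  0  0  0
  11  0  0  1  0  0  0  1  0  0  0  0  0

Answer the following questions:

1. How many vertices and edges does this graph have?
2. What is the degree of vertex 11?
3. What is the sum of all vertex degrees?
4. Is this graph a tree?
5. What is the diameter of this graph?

Count: 12 vertices, 13 edges.
Vertex 11 has neighbors [2, 6], degree = 2.
Handshaking lemma: 2 * 13 = 26.
A tree on 12 vertices has 11 edges. This graph has 13 edges (2 extra). Not a tree.
Diameter (longest shortest path) = 5.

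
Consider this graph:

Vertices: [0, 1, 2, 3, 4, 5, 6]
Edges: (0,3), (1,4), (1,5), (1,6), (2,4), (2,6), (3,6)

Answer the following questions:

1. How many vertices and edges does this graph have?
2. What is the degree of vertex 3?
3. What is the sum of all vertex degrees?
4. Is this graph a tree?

Count: 7 vertices, 7 edges.
Vertex 3 has neighbors [0, 6], degree = 2.
Handshaking lemma: 2 * 7 = 14.
A tree on 7 vertices has 6 edges. This graph has 7 edges (1 extra). Not a tree.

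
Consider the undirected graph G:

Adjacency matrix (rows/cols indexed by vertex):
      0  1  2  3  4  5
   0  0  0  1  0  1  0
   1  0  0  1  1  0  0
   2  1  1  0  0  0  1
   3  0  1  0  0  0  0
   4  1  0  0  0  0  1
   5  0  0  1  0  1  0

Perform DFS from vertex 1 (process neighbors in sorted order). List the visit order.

DFS from vertex 1 (neighbors processed in ascending order):
Visit order: 1, 2, 0, 4, 5, 3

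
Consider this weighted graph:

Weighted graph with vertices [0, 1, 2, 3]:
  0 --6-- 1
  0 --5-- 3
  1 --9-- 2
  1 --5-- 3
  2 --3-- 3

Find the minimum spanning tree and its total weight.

Applying Kruskal's algorithm (sort edges by weight, add if no cycle):
  Add (2,3) w=3
  Add (0,3) w=5
  Add (1,3) w=5
  Skip (0,1) w=6 (creates cycle)
  Skip (1,2) w=9 (creates cycle)
MST weight = 13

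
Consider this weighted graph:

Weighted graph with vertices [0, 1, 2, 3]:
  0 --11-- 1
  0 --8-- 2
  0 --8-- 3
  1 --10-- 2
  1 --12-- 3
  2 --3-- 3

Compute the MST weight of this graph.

Applying Kruskal's algorithm (sort edges by weight, add if no cycle):
  Add (2,3) w=3
  Add (0,2) w=8
  Skip (0,3) w=8 (creates cycle)
  Add (1,2) w=10
  Skip (0,1) w=11 (creates cycle)
  Skip (1,3) w=12 (creates cycle)
MST weight = 21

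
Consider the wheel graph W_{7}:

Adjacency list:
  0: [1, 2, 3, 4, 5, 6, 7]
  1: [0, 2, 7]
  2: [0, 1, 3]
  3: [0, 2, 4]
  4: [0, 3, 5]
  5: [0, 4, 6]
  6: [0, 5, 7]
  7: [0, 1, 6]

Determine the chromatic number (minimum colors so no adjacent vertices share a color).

W_{7} = C_{7} plus a hub adjacent to every cycle vertex.
The outer cycle needs 3 colors (odd cycle); the hub is adjacent to all of them so needs a fresh color.
Chromatic number = 3 + 1 = 4.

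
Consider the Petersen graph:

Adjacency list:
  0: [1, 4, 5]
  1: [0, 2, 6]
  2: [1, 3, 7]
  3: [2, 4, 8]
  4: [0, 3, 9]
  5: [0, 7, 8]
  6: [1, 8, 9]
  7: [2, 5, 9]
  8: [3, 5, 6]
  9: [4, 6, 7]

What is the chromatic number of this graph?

The Petersen graph contains odd cycles (e.g. the outer 5-cycle), so chi >= 3.
A proper 3-coloring exists (it is a well-known 3-chromatic graph).
Chromatic number = 3.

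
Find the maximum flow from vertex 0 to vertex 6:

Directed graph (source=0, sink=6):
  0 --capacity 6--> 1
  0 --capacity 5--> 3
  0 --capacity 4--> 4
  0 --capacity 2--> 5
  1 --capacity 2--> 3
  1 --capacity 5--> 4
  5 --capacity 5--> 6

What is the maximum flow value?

Computing max flow:
  Flow on (0->5): 2/2
  Flow on (5->6): 2/5
Maximum flow = 2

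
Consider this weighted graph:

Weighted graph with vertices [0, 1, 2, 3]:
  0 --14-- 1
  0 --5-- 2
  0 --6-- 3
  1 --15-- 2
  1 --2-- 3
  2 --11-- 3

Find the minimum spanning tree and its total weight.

Applying Kruskal's algorithm (sort edges by weight, add if no cycle):
  Add (1,3) w=2
  Add (0,2) w=5
  Add (0,3) w=6
  Skip (2,3) w=11 (creates cycle)
  Skip (0,1) w=14 (creates cycle)
  Skip (1,2) w=15 (creates cycle)
MST weight = 13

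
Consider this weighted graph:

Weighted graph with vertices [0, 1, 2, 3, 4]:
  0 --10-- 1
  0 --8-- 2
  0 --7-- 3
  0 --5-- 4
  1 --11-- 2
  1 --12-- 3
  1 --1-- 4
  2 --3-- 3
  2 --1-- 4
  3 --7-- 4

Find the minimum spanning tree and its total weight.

Applying Kruskal's algorithm (sort edges by weight, add if no cycle):
  Add (1,4) w=1
  Add (2,4) w=1
  Add (2,3) w=3
  Add (0,4) w=5
  Skip (0,3) w=7 (creates cycle)
  Skip (3,4) w=7 (creates cycle)
  Skip (0,2) w=8 (creates cycle)
  Skip (0,1) w=10 (creates cycle)
  Skip (1,2) w=11 (creates cycle)
  Skip (1,3) w=12 (creates cycle)
MST weight = 10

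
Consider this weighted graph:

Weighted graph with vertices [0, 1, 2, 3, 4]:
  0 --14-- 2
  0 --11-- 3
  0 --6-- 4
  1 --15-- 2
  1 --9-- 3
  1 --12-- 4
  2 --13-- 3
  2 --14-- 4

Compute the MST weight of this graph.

Applying Kruskal's algorithm (sort edges by weight, add if no cycle):
  Add (0,4) w=6
  Add (1,3) w=9
  Add (0,3) w=11
  Skip (1,4) w=12 (creates cycle)
  Add (2,3) w=13
  Skip (0,2) w=14 (creates cycle)
  Skip (2,4) w=14 (creates cycle)
  Skip (1,2) w=15 (creates cycle)
MST weight = 39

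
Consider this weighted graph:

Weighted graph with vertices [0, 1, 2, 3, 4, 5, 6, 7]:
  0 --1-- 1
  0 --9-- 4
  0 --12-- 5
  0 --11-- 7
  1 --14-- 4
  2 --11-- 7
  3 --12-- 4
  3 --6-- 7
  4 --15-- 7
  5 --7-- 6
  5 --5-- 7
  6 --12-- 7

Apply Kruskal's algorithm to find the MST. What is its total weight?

Applying Kruskal's algorithm (sort edges by weight, add if no cycle):
  Add (0,1) w=1
  Add (5,7) w=5
  Add (3,7) w=6
  Add (5,6) w=7
  Add (0,4) w=9
  Add (0,7) w=11
  Add (2,7) w=11
  Skip (0,5) w=12 (creates cycle)
  Skip (3,4) w=12 (creates cycle)
  Skip (6,7) w=12 (creates cycle)
  Skip (1,4) w=14 (creates cycle)
  Skip (4,7) w=15 (creates cycle)
MST weight = 50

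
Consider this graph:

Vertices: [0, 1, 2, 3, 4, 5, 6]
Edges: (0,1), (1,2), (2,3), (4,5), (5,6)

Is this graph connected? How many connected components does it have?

Checking connectivity: the graph has 2 connected component(s).
Components: [[0, 1, 2, 3], [4, 5, 6]]. The graph is NOT connected.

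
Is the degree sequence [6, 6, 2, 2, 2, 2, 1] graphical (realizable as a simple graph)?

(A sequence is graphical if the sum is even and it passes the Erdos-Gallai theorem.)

Sum of degrees = 21. Sum is odd, so the sequence is NOT graphical.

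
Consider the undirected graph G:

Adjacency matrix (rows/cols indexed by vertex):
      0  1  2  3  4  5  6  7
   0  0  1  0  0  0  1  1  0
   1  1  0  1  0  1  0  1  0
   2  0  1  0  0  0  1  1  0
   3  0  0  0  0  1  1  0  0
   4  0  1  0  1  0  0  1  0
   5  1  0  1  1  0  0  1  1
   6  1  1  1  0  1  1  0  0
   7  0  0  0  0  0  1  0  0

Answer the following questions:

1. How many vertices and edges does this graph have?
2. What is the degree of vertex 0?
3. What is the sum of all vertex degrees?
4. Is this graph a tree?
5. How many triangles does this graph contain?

Count: 8 vertices, 13 edges.
Vertex 0 has neighbors [1, 5, 6], degree = 3.
Handshaking lemma: 2 * 13 = 26.
A tree on 8 vertices has 7 edges. This graph has 13 edges (6 extra). Not a tree.
Number of triangles = 5.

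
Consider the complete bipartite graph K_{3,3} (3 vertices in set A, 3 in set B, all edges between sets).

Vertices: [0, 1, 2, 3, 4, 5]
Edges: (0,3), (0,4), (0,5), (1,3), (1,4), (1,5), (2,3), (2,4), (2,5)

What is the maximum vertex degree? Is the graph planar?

Set-A vertices have degree 3; set-B vertices have degree 3. Maximum degree = max(3,3) = 3.
K_{3,3} contains K_{3,3} as a subgraph (since both sides have >= 3 vertices); by Kuratowski's theorem it is not planar.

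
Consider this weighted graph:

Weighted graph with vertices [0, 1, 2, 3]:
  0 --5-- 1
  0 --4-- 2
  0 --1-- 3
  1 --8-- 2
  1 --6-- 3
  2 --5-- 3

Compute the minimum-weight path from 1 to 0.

Using Dijkstra's algorithm from vertex 1:
Shortest path: 1 -> 0
Total weight: 5 = 5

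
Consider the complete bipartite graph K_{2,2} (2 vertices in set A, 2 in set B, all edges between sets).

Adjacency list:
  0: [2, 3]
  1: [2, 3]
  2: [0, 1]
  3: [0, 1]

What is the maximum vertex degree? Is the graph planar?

Set-A vertices have degree 2; set-B vertices have degree 2. Maximum degree = max(2,2) = 2.
min(2,2) <= 2, so K_{2,2} avoids a K_{3,3} subdivision and is planar.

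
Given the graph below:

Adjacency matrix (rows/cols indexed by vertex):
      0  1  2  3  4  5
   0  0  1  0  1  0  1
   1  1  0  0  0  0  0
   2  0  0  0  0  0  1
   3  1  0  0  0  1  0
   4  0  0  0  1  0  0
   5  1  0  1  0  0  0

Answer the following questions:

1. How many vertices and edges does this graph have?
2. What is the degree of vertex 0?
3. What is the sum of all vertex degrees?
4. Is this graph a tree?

Count: 6 vertices, 5 edges.
Vertex 0 has neighbors [1, 3, 5], degree = 3.
Handshaking lemma: 2 * 5 = 10.
A graph is a tree iff it is connected and has exactly n-1 edges. This graph is connected (all 6 vertices in one component) and has 6-1 = 5 edges. It is a tree.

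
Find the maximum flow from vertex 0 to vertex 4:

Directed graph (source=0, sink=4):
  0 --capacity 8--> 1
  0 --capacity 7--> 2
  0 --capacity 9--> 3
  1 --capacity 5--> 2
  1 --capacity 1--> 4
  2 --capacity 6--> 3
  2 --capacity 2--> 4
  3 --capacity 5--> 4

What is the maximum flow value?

Computing max flow:
  Flow on (0->1): 6/8
  Flow on (0->2): 2/7
  Flow on (1->2): 5/5
  Flow on (1->4): 1/1
  Flow on (2->3): 5/6
  Flow on (2->4): 2/2
  Flow on (3->4): 5/5
Maximum flow = 8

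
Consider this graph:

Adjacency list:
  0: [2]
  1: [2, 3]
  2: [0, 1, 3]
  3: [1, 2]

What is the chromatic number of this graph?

The graph has a maximum clique of size 3 (lower bound on chromatic number).
A valid 3-coloring: {0: 1, 1: 1, 2: 0, 3: 2}.
Chromatic number = 3.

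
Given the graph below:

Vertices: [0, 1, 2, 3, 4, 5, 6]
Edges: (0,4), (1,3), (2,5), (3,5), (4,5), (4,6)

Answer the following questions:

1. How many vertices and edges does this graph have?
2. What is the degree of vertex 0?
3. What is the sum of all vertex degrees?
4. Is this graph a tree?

Count: 7 vertices, 6 edges.
Vertex 0 has neighbors [4], degree = 1.
Handshaking lemma: 2 * 6 = 12.
A graph is a tree iff it is connected and has exactly n-1 edges. This graph is connected (all 7 vertices in one component) and has 7-1 = 6 edges. It is a tree.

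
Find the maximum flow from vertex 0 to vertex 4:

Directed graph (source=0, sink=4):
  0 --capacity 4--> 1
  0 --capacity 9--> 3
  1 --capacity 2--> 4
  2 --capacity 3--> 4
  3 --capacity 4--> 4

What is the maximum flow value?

Computing max flow:
  Flow on (0->1): 2/4
  Flow on (0->3): 4/9
  Flow on (1->4): 2/2
  Flow on (3->4): 4/4
Maximum flow = 6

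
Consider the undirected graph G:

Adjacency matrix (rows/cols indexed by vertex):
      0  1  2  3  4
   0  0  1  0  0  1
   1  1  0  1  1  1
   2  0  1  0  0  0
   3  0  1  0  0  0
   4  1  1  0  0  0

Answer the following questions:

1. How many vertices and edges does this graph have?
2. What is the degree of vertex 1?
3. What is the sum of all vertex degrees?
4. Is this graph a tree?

Count: 5 vertices, 5 edges.
Vertex 1 has neighbors [0, 2, 3, 4], degree = 4.
Handshaking lemma: 2 * 5 = 10.
A tree on 5 vertices has 4 edges. This graph has 5 edges (1 extra). Not a tree.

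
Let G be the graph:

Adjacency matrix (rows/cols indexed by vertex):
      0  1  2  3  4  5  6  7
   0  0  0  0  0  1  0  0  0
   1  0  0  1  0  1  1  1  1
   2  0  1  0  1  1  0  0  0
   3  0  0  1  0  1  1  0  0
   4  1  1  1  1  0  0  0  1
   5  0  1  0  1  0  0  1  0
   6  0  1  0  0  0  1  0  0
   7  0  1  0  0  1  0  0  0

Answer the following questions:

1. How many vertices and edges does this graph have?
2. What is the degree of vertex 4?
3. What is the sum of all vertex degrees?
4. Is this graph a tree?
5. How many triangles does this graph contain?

Count: 8 vertices, 12 edges.
Vertex 4 has neighbors [0, 1, 2, 3, 7], degree = 5.
Handshaking lemma: 2 * 12 = 24.
A tree on 8 vertices has 7 edges. This graph has 12 edges (5 extra). Not a tree.
Number of triangles = 4.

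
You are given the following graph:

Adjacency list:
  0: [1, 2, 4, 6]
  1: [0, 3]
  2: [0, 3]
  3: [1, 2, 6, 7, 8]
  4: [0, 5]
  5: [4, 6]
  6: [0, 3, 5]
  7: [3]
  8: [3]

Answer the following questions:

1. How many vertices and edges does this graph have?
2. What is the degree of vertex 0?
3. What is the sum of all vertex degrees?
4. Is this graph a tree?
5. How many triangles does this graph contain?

Count: 9 vertices, 11 edges.
Vertex 0 has neighbors [1, 2, 4, 6], degree = 4.
Handshaking lemma: 2 * 11 = 22.
A tree on 9 vertices has 8 edges. This graph has 11 edges (3 extra). Not a tree.
Number of triangles = 0.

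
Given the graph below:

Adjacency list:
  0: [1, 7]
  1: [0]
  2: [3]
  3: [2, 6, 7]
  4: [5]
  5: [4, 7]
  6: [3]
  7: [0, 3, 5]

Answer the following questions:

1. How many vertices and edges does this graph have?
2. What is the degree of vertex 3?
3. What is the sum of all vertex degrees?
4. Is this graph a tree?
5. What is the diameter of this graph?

Count: 8 vertices, 7 edges.
Vertex 3 has neighbors [2, 6, 7], degree = 3.
Handshaking lemma: 2 * 7 = 14.
A graph is a tree iff it is connected and has exactly n-1 edges. This graph is connected (all 8 vertices in one component) and has 8-1 = 7 edges. It is a tree.
Diameter (longest shortest path) = 4.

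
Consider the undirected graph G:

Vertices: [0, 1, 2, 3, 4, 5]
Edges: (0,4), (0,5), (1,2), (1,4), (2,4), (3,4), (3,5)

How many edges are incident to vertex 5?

Vertex 5 has neighbors [0, 3], so deg(5) = 2.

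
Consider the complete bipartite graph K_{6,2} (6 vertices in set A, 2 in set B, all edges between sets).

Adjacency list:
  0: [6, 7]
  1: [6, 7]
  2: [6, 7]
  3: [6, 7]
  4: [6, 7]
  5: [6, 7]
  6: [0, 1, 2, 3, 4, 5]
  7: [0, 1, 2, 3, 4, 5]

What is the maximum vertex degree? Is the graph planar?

Set-A vertices have degree 2; set-B vertices have degree 6. Maximum degree = max(6,2) = 6.
min(6,2) <= 2, so K_{6,2} avoids a K_{3,3} subdivision and is planar.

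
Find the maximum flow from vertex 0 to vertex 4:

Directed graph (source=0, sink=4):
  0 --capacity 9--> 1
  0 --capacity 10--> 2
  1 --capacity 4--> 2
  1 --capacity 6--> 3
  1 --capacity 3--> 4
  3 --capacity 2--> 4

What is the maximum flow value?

Computing max flow:
  Flow on (0->1): 5/9
  Flow on (1->3): 2/6
  Flow on (1->4): 3/3
  Flow on (3->4): 2/2
Maximum flow = 5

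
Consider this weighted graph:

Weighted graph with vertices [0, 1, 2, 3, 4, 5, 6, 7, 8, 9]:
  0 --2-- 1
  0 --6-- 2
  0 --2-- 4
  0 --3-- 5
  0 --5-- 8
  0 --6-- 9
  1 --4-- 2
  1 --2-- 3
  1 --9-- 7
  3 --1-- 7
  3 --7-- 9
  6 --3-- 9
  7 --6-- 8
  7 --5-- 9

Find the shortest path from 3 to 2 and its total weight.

Using Dijkstra's algorithm from vertex 3:
Shortest path: 3 -> 1 -> 2
Total weight: 2 + 4 = 6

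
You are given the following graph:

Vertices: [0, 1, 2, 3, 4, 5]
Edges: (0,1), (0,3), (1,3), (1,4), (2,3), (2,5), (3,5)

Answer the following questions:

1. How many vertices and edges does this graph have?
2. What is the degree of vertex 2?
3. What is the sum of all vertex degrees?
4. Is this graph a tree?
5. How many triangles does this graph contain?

Count: 6 vertices, 7 edges.
Vertex 2 has neighbors [3, 5], degree = 2.
Handshaking lemma: 2 * 7 = 14.
A tree on 6 vertices has 5 edges. This graph has 7 edges (2 extra). Not a tree.
Number of triangles = 2.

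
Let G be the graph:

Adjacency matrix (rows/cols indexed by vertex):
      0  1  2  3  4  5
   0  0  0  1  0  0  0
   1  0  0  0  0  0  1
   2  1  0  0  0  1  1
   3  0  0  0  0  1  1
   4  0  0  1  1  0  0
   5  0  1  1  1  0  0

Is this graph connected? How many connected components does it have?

Checking connectivity: the graph has 1 connected component(s).
All vertices are reachable from each other. The graph IS connected.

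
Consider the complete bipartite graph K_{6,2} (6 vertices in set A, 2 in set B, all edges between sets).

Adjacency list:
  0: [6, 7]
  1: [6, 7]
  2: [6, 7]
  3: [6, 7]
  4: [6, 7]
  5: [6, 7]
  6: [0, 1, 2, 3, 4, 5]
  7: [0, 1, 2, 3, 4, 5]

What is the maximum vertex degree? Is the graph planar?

Set-A vertices have degree 2; set-B vertices have degree 6. Maximum degree = max(6,2) = 6.
min(6,2) <= 2, so K_{6,2} avoids a K_{3,3} subdivision and is planar.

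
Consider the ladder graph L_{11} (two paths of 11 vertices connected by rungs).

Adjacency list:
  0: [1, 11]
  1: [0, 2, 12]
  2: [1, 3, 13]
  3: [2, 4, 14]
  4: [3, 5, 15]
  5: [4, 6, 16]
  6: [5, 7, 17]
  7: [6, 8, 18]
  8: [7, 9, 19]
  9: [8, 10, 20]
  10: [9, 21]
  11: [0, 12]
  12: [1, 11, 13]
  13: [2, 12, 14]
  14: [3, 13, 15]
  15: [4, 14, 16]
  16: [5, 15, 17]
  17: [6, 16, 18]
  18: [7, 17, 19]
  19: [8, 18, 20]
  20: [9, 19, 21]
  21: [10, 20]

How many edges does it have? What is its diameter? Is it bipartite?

Ladder graph L_{11}: 11 rungs + 2 * (11-1) path edges = 11 + 20 = 31 edges.
Diameter = 11.
Ladder graphs are bipartite (alternating coloring along each path).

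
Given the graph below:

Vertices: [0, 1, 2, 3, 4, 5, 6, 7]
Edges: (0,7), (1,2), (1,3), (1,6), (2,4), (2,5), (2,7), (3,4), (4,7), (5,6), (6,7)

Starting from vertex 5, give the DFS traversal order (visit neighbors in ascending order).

DFS from vertex 5 (neighbors processed in ascending order):
Visit order: 5, 2, 1, 3, 4, 7, 0, 6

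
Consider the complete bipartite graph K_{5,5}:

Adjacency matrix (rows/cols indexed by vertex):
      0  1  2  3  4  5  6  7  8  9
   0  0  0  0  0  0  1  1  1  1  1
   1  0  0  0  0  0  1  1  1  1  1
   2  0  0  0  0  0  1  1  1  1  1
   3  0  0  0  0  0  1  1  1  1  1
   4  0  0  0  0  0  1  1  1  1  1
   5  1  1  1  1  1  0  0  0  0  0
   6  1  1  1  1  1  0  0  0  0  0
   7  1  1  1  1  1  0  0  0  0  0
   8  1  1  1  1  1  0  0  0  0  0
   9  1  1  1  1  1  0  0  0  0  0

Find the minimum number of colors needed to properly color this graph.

K_{5,5} is bipartite: vertices split into two independent sets of size 5 and 5.
Color one set 0, the other 1. No adjacent vertices share a color.
Chromatic number = 2.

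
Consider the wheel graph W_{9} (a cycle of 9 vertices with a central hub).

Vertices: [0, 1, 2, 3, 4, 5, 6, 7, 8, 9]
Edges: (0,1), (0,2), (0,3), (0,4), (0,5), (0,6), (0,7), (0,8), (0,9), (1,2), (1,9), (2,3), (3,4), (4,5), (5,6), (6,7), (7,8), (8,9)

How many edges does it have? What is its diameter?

Wheel graph W_{9}: 9 cycle edges + 9 spoke edges = 18 edges.
The hub is distance 1 from all cycle vertices. Max distance between cycle vertices through hub is 2.
Diameter = 2.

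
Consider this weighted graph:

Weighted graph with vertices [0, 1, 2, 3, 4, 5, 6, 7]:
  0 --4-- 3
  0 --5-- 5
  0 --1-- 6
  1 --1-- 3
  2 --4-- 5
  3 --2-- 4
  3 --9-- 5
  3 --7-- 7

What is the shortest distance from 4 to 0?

Using Dijkstra's algorithm from vertex 4:
Shortest path: 4 -> 3 -> 0
Total weight: 2 + 4 = 6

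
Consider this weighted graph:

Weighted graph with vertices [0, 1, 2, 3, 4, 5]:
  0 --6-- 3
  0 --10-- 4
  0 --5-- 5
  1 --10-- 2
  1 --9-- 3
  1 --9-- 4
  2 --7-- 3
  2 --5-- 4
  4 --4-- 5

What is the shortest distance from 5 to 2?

Using Dijkstra's algorithm from vertex 5:
Shortest path: 5 -> 4 -> 2
Total weight: 4 + 5 = 9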